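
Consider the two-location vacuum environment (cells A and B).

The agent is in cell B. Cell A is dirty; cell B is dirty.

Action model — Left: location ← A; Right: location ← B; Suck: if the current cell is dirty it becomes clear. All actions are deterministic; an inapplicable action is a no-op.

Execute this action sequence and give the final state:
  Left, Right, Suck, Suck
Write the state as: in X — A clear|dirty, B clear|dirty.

in B — A dirty, B clear

step 1/4 (Left): in A — A dirty, B dirty
step 2/4 (Right): in B — A dirty, B dirty
step 3/4 (Suck): in B — A dirty, B clear
step 4/4 (Suck): in B — A dirty, B clear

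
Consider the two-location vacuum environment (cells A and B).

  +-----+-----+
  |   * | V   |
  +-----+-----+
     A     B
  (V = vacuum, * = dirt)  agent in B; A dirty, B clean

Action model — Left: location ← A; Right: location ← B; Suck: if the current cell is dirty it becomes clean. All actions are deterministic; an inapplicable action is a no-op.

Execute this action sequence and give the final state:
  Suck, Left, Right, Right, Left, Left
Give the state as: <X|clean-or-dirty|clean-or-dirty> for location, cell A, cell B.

<A|dirty|clean>

1. Suck → <B|dirty|clean>
2. Left → <A|dirty|clean>
3. Right → <B|dirty|clean>
4. Right → <B|dirty|clean>
5. Left → <A|dirty|clean>
6. Left → <A|dirty|clean>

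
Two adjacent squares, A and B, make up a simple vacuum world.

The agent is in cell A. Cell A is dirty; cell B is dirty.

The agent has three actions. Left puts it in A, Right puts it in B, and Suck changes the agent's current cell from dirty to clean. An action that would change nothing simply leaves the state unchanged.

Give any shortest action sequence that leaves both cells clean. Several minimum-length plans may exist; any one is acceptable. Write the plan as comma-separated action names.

Suck, Right, Suck

Suck (#1): <A|clean|dirty>
Right (#2): <B|clean|dirty>
Suck (#3): <B|clean|clean>
min 3: Suck A + move + Suck B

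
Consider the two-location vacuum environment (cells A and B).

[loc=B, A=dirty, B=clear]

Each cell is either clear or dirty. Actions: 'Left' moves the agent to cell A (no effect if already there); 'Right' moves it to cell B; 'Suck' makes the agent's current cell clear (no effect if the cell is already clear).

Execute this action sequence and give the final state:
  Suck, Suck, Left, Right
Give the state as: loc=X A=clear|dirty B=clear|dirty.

loc=B A=dirty B=clear

[1] after Suck: loc=B A=dirty B=clear
[2] after Suck: loc=B A=dirty B=clear
[3] after Left: loc=A A=dirty B=clear
[4] after Right: loc=B A=dirty B=clear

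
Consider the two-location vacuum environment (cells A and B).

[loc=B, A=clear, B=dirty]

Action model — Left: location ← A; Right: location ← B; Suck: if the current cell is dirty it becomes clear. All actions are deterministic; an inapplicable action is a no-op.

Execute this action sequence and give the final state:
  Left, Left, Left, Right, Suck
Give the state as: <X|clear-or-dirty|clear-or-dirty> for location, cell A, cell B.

<B|clear|clear>

step 1/5 (Left): <A|clear|dirty>
step 2/5 (Left): <A|clear|dirty>
step 3/5 (Left): <A|clear|dirty>
step 4/5 (Right): <B|clear|dirty>
step 5/5 (Suck): <B|clear|clear>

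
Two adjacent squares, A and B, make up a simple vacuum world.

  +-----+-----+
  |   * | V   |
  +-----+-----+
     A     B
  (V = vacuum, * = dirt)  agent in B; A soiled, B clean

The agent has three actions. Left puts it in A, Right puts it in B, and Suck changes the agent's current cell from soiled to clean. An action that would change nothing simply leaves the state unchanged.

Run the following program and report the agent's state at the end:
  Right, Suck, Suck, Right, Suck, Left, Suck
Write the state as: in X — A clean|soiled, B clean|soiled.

[1] after Right: in B — A soiled, B clean
[2] after Suck: in B — A soiled, B clean
[3] after Suck: in B — A soiled, B clean
[4] after Right: in B — A soiled, B clean
[5] after Suck: in B — A soiled, B clean
[6] after Left: in A — A soiled, B clean
[7] after Suck: in A — A clean, B clean

in A — A clean, B clean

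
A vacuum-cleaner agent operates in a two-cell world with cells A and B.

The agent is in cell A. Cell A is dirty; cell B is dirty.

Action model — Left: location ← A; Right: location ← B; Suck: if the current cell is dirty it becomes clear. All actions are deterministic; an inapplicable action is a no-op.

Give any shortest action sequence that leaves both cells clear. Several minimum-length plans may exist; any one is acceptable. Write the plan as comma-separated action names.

Suck (#1): in A — A clear, B dirty
Right (#2): in B — A clear, B dirty
Suck (#3): in B — A clear, B clear
min 3: Suck A + move + Suck B

Suck, Right, Suck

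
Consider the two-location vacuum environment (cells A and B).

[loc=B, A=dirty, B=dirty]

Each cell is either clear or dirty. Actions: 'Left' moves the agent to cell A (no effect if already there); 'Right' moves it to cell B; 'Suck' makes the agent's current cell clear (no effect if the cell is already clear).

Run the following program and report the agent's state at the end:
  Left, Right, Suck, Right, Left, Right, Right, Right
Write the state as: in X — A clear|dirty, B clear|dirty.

in B — A dirty, B clear

1. Left → in A — A dirty, B dirty
2. Right → in B — A dirty, B dirty
3. Suck → in B — A dirty, B clear
4. Right → in B — A dirty, B clear
5. Left → in A — A dirty, B clear
6. Right → in B — A dirty, B clear
7. Right → in B — A dirty, B clear
8. Right → in B — A dirty, B clear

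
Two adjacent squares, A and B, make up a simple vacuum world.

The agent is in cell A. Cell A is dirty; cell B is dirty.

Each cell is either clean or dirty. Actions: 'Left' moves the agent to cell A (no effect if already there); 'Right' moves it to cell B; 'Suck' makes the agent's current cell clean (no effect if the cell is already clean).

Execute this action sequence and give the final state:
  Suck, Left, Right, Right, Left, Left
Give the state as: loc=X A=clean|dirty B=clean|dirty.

Suck (#1): loc=A A=clean B=dirty
Left (#2): loc=A A=clean B=dirty
Right (#3): loc=B A=clean B=dirty
Right (#4): loc=B A=clean B=dirty
Left (#5): loc=A A=clean B=dirty
Left (#6): loc=A A=clean B=dirty

loc=A A=clean B=dirty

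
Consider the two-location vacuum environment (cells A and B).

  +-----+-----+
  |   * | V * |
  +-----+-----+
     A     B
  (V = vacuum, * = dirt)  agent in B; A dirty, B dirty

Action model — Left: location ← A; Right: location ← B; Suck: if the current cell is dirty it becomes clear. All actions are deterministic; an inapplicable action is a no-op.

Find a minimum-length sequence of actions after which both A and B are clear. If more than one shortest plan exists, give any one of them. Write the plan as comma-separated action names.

1. Suck → in B — A dirty, B clear
2. Left → in A — A dirty, B clear
3. Suck → in A — A clear, B clear
min 3: Suck B + move + Suck A

Suck, Left, Suck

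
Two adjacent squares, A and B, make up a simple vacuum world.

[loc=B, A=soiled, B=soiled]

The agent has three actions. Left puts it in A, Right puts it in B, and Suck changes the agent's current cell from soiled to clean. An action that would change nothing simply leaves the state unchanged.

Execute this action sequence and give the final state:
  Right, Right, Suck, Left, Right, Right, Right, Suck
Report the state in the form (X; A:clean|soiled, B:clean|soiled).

(B; A:soiled, B:clean)

1) do Right; now (B; A:soiled, B:soiled)
2) do Right; now (B; A:soiled, B:soiled)
3) do Suck; now (B; A:soiled, B:clean)
4) do Left; now (A; A:soiled, B:clean)
5) do Right; now (B; A:soiled, B:clean)
6) do Right; now (B; A:soiled, B:clean)
7) do Right; now (B; A:soiled, B:clean)
8) do Suck; now (B; A:soiled, B:clean)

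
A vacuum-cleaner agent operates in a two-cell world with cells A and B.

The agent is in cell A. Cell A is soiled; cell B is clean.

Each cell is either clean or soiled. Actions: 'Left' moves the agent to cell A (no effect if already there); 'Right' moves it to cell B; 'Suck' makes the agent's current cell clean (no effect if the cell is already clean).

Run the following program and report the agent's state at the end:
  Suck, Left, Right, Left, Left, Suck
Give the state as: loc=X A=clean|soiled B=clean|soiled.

[1] after Suck: loc=A A=clean B=clean
[2] after Left: loc=A A=clean B=clean
[3] after Right: loc=B A=clean B=clean
[4] after Left: loc=A A=clean B=clean
[5] after Left: loc=A A=clean B=clean
[6] after Suck: loc=A A=clean B=clean

loc=A A=clean B=clean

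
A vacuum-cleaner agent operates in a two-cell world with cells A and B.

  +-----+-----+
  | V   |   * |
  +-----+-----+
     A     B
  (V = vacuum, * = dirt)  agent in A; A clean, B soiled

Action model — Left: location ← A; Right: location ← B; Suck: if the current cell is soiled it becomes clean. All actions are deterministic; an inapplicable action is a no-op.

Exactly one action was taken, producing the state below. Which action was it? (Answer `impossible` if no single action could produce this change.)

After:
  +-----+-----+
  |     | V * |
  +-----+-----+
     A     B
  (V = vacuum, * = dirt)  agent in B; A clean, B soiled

Right

try  Left: <A|clean|soiled>
try Right: <B|clean|soiled>  ← match
try  Suck: <A|clean|soiled>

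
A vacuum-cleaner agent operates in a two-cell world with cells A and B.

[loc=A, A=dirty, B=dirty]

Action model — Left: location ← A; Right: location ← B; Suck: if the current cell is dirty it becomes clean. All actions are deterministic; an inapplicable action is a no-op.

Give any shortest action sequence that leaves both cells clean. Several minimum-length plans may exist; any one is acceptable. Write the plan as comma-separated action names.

[1] after Suck: <A|clean|dirty>
[2] after Right: <B|clean|dirty>
[3] after Suck: <B|clean|clean>
min 3: Suck A + move + Suck B

Suck, Right, Suck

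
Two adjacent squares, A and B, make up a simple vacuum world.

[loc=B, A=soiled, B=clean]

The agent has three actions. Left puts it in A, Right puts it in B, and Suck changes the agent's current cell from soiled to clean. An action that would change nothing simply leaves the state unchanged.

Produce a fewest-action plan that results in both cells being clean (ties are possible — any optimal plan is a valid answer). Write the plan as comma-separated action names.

Left, Suck

[1] after Left: <A|soiled|clean>
[2] after Suck: <A|clean|clean>
min 2: go A then Suck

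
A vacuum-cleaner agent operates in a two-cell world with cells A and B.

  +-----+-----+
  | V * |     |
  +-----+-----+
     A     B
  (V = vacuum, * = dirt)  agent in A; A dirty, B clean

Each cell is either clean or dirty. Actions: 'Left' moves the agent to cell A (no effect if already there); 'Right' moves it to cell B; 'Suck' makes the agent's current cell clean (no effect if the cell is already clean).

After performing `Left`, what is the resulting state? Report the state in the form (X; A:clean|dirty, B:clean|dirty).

start: (A; A:dirty, B:clean)
1) do Left; now (A; A:dirty, B:clean)

(A; A:dirty, B:clean)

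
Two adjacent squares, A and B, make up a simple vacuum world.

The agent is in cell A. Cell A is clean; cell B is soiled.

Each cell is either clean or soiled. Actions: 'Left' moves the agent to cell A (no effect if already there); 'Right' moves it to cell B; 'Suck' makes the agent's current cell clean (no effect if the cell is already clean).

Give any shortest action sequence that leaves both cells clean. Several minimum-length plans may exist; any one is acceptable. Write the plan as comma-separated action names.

[1] after Right: <B|clean|soiled>
[2] after Suck: <B|clean|clean>
min 2: go B then Suck

Right, Suck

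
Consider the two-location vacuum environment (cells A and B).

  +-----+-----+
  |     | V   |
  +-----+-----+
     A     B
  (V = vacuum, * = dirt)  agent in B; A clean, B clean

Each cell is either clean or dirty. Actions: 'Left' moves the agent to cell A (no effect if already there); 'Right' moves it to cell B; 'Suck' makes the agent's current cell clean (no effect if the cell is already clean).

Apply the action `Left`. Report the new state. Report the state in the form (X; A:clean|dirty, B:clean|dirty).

(A; A:clean, B:clean)

start: (B; A:clean, B:clean)
Left (#1): (A; A:clean, B:clean)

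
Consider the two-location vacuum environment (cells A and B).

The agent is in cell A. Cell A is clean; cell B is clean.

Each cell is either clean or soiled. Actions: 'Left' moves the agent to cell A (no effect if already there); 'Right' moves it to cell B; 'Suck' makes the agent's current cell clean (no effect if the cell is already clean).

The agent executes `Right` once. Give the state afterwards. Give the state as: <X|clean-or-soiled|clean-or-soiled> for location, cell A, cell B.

start: <A|clean|clean>
1. Right → <B|clean|clean>

<B|clean|clean>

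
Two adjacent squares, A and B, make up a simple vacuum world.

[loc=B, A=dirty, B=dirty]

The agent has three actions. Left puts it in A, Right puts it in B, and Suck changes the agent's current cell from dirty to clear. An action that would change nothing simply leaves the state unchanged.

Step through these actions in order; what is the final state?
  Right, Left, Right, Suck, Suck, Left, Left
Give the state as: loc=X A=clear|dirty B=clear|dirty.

loc=A A=dirty B=clear

1. Right → loc=B A=dirty B=dirty
2. Left → loc=A A=dirty B=dirty
3. Right → loc=B A=dirty B=dirty
4. Suck → loc=B A=dirty B=clear
5. Suck → loc=B A=dirty B=clear
6. Left → loc=A A=dirty B=clear
7. Left → loc=A A=dirty B=clear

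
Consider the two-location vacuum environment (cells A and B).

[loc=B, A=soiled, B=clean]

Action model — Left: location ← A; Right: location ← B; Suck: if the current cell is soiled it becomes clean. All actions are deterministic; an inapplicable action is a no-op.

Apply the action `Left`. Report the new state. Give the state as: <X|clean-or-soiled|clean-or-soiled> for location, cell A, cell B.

start: <B|soiled|clean>
Left (#1): <A|soiled|clean>

<A|soiled|clean>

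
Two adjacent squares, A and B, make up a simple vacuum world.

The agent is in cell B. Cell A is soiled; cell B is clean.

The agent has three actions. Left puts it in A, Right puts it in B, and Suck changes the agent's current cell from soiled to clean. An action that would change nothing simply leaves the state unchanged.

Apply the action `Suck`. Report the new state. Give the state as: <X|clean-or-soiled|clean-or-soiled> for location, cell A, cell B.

<B|soiled|clean>

start: <B|soiled|clean>
1) do Suck; now <B|soiled|clean>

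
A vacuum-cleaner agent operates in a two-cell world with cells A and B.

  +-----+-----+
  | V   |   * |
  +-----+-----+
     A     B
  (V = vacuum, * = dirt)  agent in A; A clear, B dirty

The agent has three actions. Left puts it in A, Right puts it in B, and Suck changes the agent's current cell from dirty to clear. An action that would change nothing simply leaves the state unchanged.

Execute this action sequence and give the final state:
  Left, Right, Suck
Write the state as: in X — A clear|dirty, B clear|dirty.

in B — A clear, B clear

Left (#1): in A — A clear, B dirty
Right (#2): in B — A clear, B dirty
Suck (#3): in B — A clear, B clear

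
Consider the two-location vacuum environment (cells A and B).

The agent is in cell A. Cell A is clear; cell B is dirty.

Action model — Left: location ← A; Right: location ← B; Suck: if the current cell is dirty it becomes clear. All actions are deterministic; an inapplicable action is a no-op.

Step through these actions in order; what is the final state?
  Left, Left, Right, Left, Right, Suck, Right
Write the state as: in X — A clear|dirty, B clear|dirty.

step 1/7 (Left): in A — A clear, B dirty
step 2/7 (Left): in A — A clear, B dirty
step 3/7 (Right): in B — A clear, B dirty
step 4/7 (Left): in A — A clear, B dirty
step 5/7 (Right): in B — A clear, B dirty
step 6/7 (Suck): in B — A clear, B clear
step 7/7 (Right): in B — A clear, B clear

in B — A clear, B clear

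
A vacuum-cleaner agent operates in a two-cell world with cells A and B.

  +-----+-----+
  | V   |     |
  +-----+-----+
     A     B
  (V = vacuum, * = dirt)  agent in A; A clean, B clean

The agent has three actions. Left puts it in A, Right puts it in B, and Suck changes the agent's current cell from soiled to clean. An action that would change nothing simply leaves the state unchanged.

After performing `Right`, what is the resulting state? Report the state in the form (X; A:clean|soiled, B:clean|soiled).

(B; A:clean, B:clean)

start: (A; A:clean, B:clean)
[1] after Right: (B; A:clean, B:clean)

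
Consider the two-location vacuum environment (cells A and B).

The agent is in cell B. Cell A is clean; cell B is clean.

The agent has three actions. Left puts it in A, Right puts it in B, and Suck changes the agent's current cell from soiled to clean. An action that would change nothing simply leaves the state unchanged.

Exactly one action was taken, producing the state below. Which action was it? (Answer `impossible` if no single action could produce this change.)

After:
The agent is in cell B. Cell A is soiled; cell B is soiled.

try  Left: (A; A:clean, B:clean)
try Right: (B; A:clean, B:clean)
try  Suck: (B; A:clean, B:clean)
no single action produces the after-state

impossible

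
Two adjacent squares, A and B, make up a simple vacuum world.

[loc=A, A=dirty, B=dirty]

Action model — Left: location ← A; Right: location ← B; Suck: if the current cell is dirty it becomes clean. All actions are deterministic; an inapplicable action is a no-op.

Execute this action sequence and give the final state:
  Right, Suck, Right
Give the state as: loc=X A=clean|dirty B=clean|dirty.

Right (#1): loc=B A=dirty B=dirty
Suck (#2): loc=B A=dirty B=clean
Right (#3): loc=B A=dirty B=clean

loc=B A=dirty B=clean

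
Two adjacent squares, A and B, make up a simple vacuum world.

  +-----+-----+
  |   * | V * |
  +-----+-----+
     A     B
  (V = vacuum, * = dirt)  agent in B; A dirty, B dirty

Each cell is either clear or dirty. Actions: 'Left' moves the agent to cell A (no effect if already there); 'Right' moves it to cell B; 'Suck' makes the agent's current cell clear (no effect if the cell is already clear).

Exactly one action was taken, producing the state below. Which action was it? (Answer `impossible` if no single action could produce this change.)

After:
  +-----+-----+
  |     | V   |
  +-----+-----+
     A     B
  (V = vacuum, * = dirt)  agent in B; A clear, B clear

impossible

try  Left: loc=A A=dirty B=dirty
try Right: loc=B A=dirty B=dirty
try  Suck: loc=B A=dirty B=clear
no single action produces the after-state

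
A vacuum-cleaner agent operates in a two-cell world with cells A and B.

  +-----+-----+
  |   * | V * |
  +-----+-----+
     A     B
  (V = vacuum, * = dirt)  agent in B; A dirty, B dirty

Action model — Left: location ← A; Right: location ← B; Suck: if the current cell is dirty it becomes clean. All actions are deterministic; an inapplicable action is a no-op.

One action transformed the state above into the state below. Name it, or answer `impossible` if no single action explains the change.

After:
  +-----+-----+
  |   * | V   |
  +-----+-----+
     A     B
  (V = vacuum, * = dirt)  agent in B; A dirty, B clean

Suck

try  Left: in A — A dirty, B dirty
try Right: in B — A dirty, B dirty
try  Suck: in B — A dirty, B clean  ← match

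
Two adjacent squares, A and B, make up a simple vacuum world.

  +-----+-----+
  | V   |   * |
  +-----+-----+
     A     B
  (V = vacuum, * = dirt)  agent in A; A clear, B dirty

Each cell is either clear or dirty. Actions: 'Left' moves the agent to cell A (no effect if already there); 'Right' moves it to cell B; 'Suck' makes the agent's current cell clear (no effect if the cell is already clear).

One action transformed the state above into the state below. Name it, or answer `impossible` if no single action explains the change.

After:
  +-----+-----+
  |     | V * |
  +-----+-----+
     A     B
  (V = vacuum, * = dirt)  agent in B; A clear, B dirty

Right

try  Left: <A|clear|dirty>
try Right: <B|clear|dirty>  ← match
try  Suck: <A|clear|dirty>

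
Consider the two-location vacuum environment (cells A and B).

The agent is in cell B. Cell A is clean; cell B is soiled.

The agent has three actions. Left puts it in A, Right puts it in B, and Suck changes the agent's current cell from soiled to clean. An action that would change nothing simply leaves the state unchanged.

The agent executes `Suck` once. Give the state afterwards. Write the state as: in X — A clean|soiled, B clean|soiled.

in B — A clean, B clean

start: in B — A clean, B soiled
Suck (#1): in B — A clean, B clean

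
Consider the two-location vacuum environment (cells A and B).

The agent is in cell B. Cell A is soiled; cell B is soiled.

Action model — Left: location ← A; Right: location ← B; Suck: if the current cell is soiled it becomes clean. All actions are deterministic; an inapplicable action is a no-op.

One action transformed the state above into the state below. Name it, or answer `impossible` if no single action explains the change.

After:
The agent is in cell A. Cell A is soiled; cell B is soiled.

Left

try  Left: (A; A:soiled, B:soiled)  ← match
try Right: (B; A:soiled, B:soiled)
try  Suck: (B; A:soiled, B:clean)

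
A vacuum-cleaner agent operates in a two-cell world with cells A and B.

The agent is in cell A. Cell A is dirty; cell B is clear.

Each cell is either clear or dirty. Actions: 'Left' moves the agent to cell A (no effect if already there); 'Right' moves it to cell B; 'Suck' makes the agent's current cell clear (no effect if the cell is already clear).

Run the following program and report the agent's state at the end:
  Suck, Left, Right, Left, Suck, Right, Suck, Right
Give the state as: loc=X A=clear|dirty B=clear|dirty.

loc=B A=clear B=clear

Suck (#1): loc=A A=clear B=clear
Left (#2): loc=A A=clear B=clear
Right (#3): loc=B A=clear B=clear
Left (#4): loc=A A=clear B=clear
Suck (#5): loc=A A=clear B=clear
Right (#6): loc=B A=clear B=clear
Suck (#7): loc=B A=clear B=clear
Right (#8): loc=B A=clear B=clear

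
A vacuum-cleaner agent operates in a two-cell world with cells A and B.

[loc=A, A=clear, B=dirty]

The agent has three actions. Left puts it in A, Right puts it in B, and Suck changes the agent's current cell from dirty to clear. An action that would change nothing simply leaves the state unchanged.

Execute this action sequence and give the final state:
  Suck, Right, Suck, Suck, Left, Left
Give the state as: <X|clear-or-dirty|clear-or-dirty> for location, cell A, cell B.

step 1/6 (Suck): <A|clear|dirty>
step 2/6 (Right): <B|clear|dirty>
step 3/6 (Suck): <B|clear|clear>
step 4/6 (Suck): <B|clear|clear>
step 5/6 (Left): <A|clear|clear>
step 6/6 (Left): <A|clear|clear>

<A|clear|clear>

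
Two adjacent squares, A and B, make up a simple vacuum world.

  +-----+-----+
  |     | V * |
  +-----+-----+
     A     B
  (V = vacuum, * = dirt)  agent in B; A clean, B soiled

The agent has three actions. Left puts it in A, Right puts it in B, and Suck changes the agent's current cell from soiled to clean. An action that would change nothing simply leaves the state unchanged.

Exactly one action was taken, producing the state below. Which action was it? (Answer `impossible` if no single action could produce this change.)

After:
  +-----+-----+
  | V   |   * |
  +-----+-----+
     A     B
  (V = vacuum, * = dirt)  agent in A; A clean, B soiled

try  Left: in A — A clean, B soiled  ← match
try Right: in B — A clean, B soiled
try  Suck: in B — A clean, B clean

Left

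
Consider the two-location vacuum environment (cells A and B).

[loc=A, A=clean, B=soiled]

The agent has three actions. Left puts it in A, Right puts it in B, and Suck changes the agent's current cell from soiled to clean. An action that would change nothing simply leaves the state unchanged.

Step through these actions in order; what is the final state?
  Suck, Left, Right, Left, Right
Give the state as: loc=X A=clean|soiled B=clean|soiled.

1. Suck → loc=A A=clean B=soiled
2. Left → loc=A A=clean B=soiled
3. Right → loc=B A=clean B=soiled
4. Left → loc=A A=clean B=soiled
5. Right → loc=B A=clean B=soiled

loc=B A=clean B=soiled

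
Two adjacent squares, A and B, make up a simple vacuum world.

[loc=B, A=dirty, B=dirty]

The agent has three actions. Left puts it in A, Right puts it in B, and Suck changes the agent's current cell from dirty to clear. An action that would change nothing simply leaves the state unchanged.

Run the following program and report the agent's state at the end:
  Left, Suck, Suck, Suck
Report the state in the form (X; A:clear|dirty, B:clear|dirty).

1. Left → (A; A:dirty, B:dirty)
2. Suck → (A; A:clear, B:dirty)
3. Suck → (A; A:clear, B:dirty)
4. Suck → (A; A:clear, B:dirty)

(A; A:clear, B:dirty)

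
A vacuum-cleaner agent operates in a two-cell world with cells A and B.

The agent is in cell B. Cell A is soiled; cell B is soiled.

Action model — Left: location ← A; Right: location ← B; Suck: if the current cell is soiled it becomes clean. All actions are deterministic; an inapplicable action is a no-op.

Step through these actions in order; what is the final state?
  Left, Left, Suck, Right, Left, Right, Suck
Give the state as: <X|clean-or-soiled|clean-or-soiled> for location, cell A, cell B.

Left (#1): <A|soiled|soiled>
Left (#2): <A|soiled|soiled>
Suck (#3): <A|clean|soiled>
Right (#4): <B|clean|soiled>
Left (#5): <A|clean|soiled>
Right (#6): <B|clean|soiled>
Suck (#7): <B|clean|clean>

<B|clean|clean>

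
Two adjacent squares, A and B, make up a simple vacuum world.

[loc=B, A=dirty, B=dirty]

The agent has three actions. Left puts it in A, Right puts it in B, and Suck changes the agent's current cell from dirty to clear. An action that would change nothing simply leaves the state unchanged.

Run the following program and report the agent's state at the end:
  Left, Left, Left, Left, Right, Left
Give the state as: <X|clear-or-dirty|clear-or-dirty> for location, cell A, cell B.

<A|dirty|dirty>

[1] after Left: <A|dirty|dirty>
[2] after Left: <A|dirty|dirty>
[3] after Left: <A|dirty|dirty>
[4] after Left: <A|dirty|dirty>
[5] after Right: <B|dirty|dirty>
[6] after Left: <A|dirty|dirty>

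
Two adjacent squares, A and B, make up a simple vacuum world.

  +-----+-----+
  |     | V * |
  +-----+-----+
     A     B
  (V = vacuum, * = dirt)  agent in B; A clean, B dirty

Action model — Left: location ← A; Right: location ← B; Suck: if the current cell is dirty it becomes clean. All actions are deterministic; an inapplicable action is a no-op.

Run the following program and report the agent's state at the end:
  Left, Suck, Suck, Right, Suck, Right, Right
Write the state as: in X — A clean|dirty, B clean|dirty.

1. Left → in A — A clean, B dirty
2. Suck → in A — A clean, B dirty
3. Suck → in A — A clean, B dirty
4. Right → in B — A clean, B dirty
5. Suck → in B — A clean, B clean
6. Right → in B — A clean, B clean
7. Right → in B — A clean, B clean

in B — A clean, B clean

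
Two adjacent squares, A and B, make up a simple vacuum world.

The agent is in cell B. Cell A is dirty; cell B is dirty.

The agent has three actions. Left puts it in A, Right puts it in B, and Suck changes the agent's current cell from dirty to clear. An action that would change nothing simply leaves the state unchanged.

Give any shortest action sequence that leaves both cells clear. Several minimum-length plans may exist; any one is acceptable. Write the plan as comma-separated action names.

Suck, Left, Suck

1) do Suck; now loc=B A=dirty B=clear
2) do Left; now loc=A A=dirty B=clear
3) do Suck; now loc=A A=clear B=clear
min 3: Suck B + move + Suck A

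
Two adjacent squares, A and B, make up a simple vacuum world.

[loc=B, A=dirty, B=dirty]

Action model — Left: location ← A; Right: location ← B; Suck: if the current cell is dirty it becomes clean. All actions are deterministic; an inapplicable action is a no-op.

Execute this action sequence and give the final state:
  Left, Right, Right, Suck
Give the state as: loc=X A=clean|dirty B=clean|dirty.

loc=B A=dirty B=clean

[1] after Left: loc=A A=dirty B=dirty
[2] after Right: loc=B A=dirty B=dirty
[3] after Right: loc=B A=dirty B=dirty
[4] after Suck: loc=B A=dirty B=clean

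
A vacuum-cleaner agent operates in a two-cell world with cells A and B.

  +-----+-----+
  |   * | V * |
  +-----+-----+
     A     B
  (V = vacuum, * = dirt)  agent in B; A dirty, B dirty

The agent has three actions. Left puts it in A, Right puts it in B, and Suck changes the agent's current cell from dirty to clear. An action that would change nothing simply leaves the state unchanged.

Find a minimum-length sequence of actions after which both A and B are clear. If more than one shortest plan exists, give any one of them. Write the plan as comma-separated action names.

step 1/3 (Suck): loc=B A=dirty B=clear
step 2/3 (Left): loc=A A=dirty B=clear
step 3/3 (Suck): loc=A A=clear B=clear
min 3: Suck B + move + Suck A

Suck, Left, Suck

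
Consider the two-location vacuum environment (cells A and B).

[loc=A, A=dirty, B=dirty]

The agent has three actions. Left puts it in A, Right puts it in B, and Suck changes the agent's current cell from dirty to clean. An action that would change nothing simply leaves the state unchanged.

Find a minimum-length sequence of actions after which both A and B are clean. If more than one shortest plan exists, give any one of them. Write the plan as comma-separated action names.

Suck (#1): loc=A A=clean B=dirty
Right (#2): loc=B A=clean B=dirty
Suck (#3): loc=B A=clean B=clean
min 3: Suck A + move + Suck B

Suck, Right, Suck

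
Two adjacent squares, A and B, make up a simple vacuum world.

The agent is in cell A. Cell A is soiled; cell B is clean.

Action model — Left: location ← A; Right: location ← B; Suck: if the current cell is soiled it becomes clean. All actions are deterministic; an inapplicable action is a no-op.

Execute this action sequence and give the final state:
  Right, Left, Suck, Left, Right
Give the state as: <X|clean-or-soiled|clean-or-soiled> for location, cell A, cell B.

<B|clean|clean>

[1] after Right: <B|soiled|clean>
[2] after Left: <A|soiled|clean>
[3] after Suck: <A|clean|clean>
[4] after Left: <A|clean|clean>
[5] after Right: <B|clean|clean>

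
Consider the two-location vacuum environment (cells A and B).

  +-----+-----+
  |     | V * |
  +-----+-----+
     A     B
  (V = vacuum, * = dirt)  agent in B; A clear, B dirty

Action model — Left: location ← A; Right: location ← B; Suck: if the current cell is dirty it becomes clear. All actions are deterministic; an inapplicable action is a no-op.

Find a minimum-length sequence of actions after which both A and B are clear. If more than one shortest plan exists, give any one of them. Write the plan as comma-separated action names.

step 1/1 (Suck): loc=B A=clear B=clear
min 1: B is dirty, one Suck

Suck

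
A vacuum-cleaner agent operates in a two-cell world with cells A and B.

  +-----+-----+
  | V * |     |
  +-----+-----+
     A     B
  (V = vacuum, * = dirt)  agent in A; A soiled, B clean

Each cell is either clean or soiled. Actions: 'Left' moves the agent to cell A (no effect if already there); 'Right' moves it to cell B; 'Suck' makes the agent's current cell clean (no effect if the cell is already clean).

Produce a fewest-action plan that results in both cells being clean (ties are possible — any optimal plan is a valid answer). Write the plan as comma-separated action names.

1. Suck → (A; A:clean, B:clean)
min 1: A is soiled, one Suck

Suck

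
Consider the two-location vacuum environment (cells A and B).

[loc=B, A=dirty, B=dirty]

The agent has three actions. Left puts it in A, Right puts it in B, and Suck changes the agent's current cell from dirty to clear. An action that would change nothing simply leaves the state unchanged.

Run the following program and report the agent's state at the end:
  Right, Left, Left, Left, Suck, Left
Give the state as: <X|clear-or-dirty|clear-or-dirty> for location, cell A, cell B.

<A|clear|dirty>

Right (#1): <B|dirty|dirty>
Left (#2): <A|dirty|dirty>
Left (#3): <A|dirty|dirty>
Left (#4): <A|dirty|dirty>
Suck (#5): <A|clear|dirty>
Left (#6): <A|clear|dirty>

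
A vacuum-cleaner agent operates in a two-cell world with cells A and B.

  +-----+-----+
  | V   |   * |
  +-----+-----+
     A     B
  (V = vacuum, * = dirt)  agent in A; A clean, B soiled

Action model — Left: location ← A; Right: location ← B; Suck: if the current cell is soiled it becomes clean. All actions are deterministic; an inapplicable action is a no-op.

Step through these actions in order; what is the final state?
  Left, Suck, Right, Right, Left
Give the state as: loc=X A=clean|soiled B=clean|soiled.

1) do Left; now loc=A A=clean B=soiled
2) do Suck; now loc=A A=clean B=soiled
3) do Right; now loc=B A=clean B=soiled
4) do Right; now loc=B A=clean B=soiled
5) do Left; now loc=A A=clean B=soiled

loc=A A=clean B=soiled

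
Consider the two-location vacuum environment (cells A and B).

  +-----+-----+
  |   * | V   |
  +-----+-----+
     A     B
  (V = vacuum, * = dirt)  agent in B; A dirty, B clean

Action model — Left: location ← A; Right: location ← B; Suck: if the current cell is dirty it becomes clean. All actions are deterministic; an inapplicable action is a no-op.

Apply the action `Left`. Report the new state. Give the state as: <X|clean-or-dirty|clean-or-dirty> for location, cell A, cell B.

start: <B|dirty|clean>
step 1/1 (Left): <A|dirty|clean>

<A|dirty|clean>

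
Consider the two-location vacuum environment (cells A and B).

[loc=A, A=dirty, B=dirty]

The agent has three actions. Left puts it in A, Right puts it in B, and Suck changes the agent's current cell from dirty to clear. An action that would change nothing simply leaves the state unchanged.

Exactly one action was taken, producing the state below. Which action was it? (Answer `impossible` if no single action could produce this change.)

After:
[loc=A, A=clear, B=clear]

impossible

try  Left: loc=A A=dirty B=dirty
try Right: loc=B A=dirty B=dirty
try  Suck: loc=A A=clear B=dirty
no single action produces the after-state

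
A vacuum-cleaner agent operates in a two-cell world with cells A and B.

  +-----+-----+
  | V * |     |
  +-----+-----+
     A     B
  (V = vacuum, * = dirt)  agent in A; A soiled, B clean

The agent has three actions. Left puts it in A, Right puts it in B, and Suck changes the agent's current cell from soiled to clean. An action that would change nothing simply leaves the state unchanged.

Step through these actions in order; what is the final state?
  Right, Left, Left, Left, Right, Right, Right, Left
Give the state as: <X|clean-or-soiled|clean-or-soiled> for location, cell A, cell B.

<A|soiled|clean>

t=1 Right ⇒ <B|soiled|clean>
t=2 Left ⇒ <A|soiled|clean>
t=3 Left ⇒ <A|soiled|clean>
t=4 Left ⇒ <A|soiled|clean>
t=5 Right ⇒ <B|soiled|clean>
t=6 Right ⇒ <B|soiled|clean>
t=7 Right ⇒ <B|soiled|clean>
t=8 Left ⇒ <A|soiled|clean>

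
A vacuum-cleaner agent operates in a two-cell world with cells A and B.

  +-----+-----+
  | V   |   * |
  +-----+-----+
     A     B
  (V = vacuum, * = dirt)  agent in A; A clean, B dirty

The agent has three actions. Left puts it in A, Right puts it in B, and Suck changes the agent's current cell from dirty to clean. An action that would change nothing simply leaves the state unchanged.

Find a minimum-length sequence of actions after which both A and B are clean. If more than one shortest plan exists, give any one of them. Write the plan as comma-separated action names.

1. Right → <B|clean|dirty>
2. Suck → <B|clean|clean>
min 2: go B then Suck

Right, Suck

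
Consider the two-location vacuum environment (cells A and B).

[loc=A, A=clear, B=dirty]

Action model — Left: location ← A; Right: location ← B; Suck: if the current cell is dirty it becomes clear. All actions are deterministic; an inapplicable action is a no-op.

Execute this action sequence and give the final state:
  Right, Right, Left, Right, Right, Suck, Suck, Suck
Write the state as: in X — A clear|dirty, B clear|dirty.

in B — A clear, B clear

Right (#1): in B — A clear, B dirty
Right (#2): in B — A clear, B dirty
Left (#3): in A — A clear, B dirty
Right (#4): in B — A clear, B dirty
Right (#5): in B — A clear, B dirty
Suck (#6): in B — A clear, B clear
Suck (#7): in B — A clear, B clear
Suck (#8): in B — A clear, B clear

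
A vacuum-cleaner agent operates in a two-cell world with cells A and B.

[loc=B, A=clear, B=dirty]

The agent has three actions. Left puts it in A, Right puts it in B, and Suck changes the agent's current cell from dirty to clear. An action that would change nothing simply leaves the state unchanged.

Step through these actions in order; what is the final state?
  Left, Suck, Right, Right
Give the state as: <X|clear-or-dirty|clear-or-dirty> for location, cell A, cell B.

<B|clear|dirty>

step 1/4 (Left): <A|clear|dirty>
step 2/4 (Suck): <A|clear|dirty>
step 3/4 (Right): <B|clear|dirty>
step 4/4 (Right): <B|clear|dirty>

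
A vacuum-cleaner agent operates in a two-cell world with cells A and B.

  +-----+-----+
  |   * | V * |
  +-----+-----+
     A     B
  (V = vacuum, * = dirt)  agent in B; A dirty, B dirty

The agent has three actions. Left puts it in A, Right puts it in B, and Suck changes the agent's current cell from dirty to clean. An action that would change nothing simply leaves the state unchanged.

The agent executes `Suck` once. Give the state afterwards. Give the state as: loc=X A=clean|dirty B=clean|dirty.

start: loc=B A=dirty B=dirty
1. Suck → loc=B A=dirty B=clean

loc=B A=dirty B=clean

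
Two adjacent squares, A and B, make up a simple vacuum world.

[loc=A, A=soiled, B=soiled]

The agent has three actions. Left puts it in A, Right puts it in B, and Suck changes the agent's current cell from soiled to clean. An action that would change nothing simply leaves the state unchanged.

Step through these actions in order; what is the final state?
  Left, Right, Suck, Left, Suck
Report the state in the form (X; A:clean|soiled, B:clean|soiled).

(A; A:clean, B:clean)

t=1 Left ⇒ (A; A:soiled, B:soiled)
t=2 Right ⇒ (B; A:soiled, B:soiled)
t=3 Suck ⇒ (B; A:soiled, B:clean)
t=4 Left ⇒ (A; A:soiled, B:clean)
t=5 Suck ⇒ (A; A:clean, B:clean)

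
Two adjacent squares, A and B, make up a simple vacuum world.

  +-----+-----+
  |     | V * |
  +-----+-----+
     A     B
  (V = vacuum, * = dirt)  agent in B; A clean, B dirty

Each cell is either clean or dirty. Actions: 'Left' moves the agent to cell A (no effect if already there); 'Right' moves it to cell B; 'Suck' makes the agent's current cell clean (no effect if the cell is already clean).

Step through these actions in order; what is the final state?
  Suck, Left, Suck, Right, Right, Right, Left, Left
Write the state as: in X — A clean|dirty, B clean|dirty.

step 1/8 (Suck): in B — A clean, B clean
step 2/8 (Left): in A — A clean, B clean
step 3/8 (Suck): in A — A clean, B clean
step 4/8 (Right): in B — A clean, B clean
step 5/8 (Right): in B — A clean, B clean
step 6/8 (Right): in B — A clean, B clean
step 7/8 (Left): in A — A clean, B clean
step 8/8 (Left): in A — A clean, B clean

in A — A clean, B clean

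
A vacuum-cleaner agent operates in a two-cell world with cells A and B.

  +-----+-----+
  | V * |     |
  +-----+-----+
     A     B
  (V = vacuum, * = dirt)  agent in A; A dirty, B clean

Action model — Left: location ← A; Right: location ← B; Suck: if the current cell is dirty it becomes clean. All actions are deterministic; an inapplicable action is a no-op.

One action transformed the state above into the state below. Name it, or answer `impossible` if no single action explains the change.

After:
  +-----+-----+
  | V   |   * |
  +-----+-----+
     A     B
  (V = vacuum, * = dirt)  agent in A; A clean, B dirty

impossible

try  Left: <A|dirty|clean>
try Right: <B|dirty|clean>
try  Suck: <A|clean|clean>
no single action produces the after-state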